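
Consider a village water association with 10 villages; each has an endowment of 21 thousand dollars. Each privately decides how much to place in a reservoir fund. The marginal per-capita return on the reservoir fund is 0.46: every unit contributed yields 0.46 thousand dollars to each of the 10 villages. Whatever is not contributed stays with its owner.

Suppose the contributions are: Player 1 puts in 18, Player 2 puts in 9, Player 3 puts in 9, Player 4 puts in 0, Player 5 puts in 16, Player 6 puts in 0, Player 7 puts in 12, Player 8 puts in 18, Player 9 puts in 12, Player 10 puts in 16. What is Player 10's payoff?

Total contributed: 18 + 9 + 9 + 0 + 16 + 0 + 12 + 18 + 12 + 16 = 110.
Each receives 0.46 × 110 = 50.60 from the reservoir fund.
Player 10 keeps 21 − 16 = 5, so Player 10's payoff is 5 + 50.60 = 55.60.

55.60 thousand dollars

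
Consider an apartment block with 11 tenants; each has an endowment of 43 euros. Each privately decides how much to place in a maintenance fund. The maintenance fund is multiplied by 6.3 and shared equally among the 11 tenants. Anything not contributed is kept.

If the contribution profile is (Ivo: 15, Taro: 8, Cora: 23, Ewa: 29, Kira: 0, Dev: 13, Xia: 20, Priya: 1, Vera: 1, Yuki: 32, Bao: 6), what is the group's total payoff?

Total contributed: 15 + 8 + 23 + 29 + 0 + 13 + 20 + 1 + 1 + 32 + 6 = 148; total kept: 11 × 43 − 148 = 325.
The maintenance fund pays out 6.3 × 148 = 932.40 in aggregate.
Group total = 325 + 932.40 = 1257.40.

1257.40 euros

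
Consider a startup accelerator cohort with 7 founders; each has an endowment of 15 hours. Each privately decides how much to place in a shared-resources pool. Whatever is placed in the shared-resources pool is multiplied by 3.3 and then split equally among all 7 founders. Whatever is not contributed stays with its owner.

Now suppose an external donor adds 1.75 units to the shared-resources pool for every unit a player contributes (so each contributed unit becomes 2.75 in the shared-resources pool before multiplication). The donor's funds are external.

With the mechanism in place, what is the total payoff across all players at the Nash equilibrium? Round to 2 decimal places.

952.88 hours

The effective private return per unit is now 3.3 × 2.75 / 7 = 1.2964 > 1, so every player's dominant strategy flips to full contribution.
So the Nash equilibrium is full contribution by all 7; the group earns 3.3 × 2.75 × 105 = 952.88.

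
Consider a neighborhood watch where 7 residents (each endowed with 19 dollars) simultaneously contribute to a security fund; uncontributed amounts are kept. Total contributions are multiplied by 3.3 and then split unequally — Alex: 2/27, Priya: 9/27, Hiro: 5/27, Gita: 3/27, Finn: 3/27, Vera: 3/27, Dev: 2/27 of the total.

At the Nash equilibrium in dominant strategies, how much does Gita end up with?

Each unit j contributes comes back to j as 3.3 × (j's share), so j prefers to contribute only if that share exceeds 1/3.3 = 0.3030; otherwise keeping the unit dominates.
Only Priya (9/27) clears that bar, contributing 19; the remaining 6 contribute 0. Total contributed: 19.
Gita keeps 19 and receives 3.3 × 19 × 3/27 = 6.97 from the security fund, for a payoff of 25.97.

25.97 dollars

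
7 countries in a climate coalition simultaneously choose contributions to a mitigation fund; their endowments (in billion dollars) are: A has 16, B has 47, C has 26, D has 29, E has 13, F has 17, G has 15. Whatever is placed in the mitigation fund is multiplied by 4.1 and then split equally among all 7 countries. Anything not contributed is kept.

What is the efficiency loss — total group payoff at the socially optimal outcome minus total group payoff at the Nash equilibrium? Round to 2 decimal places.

The private return per contributed unit is 4.1/7 = 0.5857 < 1 for every player regardless of endowment, so the Nash equilibrium is zero contribution and the group total is Σ E_j = 16 + 47 + 26 + 29 + 13 + 17 + 15 = 163.
Each contributed unit returns 4.100 to the group, so the social optimum is full contribution by everyone: group total = 4.100 × 163 = 668.30.
Efficiency loss = (4.100 − 1) × 163 = 505.30.

505.30 billion dollars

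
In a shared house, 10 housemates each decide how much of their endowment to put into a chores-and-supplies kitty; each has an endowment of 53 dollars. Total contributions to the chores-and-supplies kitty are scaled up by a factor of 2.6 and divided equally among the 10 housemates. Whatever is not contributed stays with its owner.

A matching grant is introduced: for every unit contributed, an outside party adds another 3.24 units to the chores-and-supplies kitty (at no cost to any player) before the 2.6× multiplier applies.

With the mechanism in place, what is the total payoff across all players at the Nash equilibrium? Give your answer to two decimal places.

5842.72 dollars

With the mechanism, a contributed unit returns 2.6 × 4.24 / 10 = 1.1024 per unit of net cost to the contributor — now above 1 — so contributing fully is weakly dominant for every player.
At the Nash equilibrium everyone contributes 53. Group total payoff = 2.6 × 4.24 × 530 = 5842.72.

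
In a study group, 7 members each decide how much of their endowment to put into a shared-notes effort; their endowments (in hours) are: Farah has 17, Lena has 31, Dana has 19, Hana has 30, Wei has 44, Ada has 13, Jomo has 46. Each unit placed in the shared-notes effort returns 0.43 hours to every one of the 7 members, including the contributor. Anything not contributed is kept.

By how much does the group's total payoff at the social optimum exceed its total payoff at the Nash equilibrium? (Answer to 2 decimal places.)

402.00 hours

The private return per contributed unit is 0.43 < 1 for everyone, so the Nash equilibrium is zero contribution and the group total is Σ E_j = 17 + 31 + 19 + 30 + 44 + 13 + 46 = 200.
Each contributed unit returns 3.010 to the group, so the social optimum is full contribution by everyone: group total = 3.010 × 200 = 602.00.
Efficiency loss = (3.010 − 1) × 200 = 402.00.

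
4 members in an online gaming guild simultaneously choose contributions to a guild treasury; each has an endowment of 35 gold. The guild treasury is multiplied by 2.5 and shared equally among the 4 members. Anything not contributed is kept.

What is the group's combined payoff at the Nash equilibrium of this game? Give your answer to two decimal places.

Each contributed unit returns 2.5/4 = 0.6250 to its contributor — below 1 — so contributing 0 is dominant for every player. At the Nash equilibrium everyone keeps their 35, and the group total is 4 × 35 = 140.

140.00 gold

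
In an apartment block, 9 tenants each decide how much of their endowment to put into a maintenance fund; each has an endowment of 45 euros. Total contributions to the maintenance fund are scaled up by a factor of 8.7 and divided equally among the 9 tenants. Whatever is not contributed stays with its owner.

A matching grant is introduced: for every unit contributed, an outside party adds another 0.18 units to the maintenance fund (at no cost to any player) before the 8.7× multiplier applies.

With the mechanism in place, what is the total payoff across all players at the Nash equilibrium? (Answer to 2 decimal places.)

The effective private return per unit is now 8.7 × 1.18 / 9 = 1.1407 > 1, so every player's dominant strategy flips to full contribution.
So the Nash equilibrium is full contribution by all 9; the group earns 8.7 × 1.18 × 405 = 4157.73.

4157.73 euros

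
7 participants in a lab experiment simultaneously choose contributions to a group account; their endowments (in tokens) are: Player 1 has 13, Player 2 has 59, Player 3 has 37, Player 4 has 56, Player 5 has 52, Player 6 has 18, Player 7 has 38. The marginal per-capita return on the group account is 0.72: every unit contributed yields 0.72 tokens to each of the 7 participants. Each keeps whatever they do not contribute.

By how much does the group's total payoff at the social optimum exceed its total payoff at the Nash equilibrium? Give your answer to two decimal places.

1102.92 tokens

The private return per contributed unit is 0.72 < 1 for everyone, so the Nash equilibrium is zero contribution and the group total is Σ E_j = 13 + 59 + 37 + 56 + 52 + 18 + 38 = 273.
Each contributed unit returns 5.040 to the group, so the social optimum is full contribution by everyone: group total = 5.040 × 273 = 1375.92.
Efficiency loss = (5.040 − 1) × 273 = 1102.92.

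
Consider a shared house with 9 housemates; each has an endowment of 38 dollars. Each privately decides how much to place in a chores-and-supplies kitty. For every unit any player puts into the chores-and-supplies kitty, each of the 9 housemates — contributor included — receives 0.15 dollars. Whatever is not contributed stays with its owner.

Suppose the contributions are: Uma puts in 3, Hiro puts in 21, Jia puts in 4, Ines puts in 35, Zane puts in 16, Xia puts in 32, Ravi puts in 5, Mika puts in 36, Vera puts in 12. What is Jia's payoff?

Total contributed: 3 + 21 + 4 + 35 + 16 + 32 + 5 + 36 + 12 = 164.
Each receives 0.15 × 164 = 24.60 from the chores-and-supplies kitty.
Jia keeps 38 − 4 = 34, so Jia's payoff is 34 + 24.60 = 58.60.

58.60 dollars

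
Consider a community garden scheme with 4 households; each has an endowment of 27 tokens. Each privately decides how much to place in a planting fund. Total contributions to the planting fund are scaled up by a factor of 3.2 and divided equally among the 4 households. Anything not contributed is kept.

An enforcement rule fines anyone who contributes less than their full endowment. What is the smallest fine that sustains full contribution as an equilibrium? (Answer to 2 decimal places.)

Given the others contribute fully, the best deviation is to contribute 0 (any partial contribution still incurs the fine and gives up units whose private return 0.8000 is below 1).
Deviating from 27 to 0 saves 27 tokens but forfeits the deviator's share of the drop in the planting fund: 3.2/4 × 27 = 21.60.
So the deviation gain is 27 − 21.60 = 5.40, and the fine must be at least 5.40 tokens to wipe it out.

5.40 tokens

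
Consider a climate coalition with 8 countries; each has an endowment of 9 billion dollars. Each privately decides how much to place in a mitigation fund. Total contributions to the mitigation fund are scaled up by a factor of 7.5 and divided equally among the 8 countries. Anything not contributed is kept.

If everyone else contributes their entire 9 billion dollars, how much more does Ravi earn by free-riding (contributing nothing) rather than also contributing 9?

0.56 billion dollars

Switching from a contribution of 9 to 0 lets Ravi keep an extra 9 billion dollars, but lowers the mitigation fund by 9, which costs Ravi their own share of that drop: 7.5/8 × 9 = 8.44.
Net gain = 9 − 8.44 = 0.56. The private return per contributed unit (0.9375) is below 1, so free-riding is indeed the best response regardless of what the others do.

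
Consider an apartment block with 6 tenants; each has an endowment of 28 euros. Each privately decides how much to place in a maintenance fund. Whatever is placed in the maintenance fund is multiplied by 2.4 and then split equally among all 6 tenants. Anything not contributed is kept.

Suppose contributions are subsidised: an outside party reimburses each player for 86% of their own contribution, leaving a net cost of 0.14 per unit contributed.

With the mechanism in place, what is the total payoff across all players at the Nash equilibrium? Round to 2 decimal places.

547.68 euros

With the mechanism, a contributed unit returns (2.4/6) / 0.14 = 2.8571 per unit of net cost to the contributor — now above 1 — so contributing fully is weakly dominant for every player.
So the Nash equilibrium is full contribution by all 6; the group earns 6 × (28 × 0.86 + 2.4 × 28) = 547.68.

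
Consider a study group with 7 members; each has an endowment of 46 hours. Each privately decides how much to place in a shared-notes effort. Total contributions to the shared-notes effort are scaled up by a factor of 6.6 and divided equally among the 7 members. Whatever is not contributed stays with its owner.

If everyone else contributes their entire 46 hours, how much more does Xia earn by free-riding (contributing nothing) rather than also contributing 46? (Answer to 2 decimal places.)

2.63 hours

Switching from a contribution of 46 to 0 lets Xia keep an extra 46 hours, but lowers the shared-notes effort by 46, which costs Xia their own share of that drop: 6.6/7 × 46 = 43.37.
Net gain = 46 − 43.37 = 2.63. The private return per contributed unit (0.9429) is below 1, so free-riding is indeed the best response regardless of what the others do.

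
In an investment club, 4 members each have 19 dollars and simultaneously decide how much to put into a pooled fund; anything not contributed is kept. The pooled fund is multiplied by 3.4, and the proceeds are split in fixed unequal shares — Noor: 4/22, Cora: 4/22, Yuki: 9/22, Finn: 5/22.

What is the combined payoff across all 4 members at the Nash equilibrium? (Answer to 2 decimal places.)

Player j's private return per contributed unit is 3.4 × (j's share). Contributing is weakly dominant for j when that share is at least 1/3.4 = 0.2941, and contributing 0 is dominant otherwise.
The only share above 0.2941 is Yuki's 9/22, contributing 19; the remaining 3 contribute 0. Total contributed: 19.
The pooled fund pays out 3.4 × 19 = 64.60 in total (split across the unequal shares, but the aggregate is all that matters for the group sum).
The 3 free-riders keep 19 each, adding 57. Group total = 57 + 64.60 = 121.60.

121.60 dollars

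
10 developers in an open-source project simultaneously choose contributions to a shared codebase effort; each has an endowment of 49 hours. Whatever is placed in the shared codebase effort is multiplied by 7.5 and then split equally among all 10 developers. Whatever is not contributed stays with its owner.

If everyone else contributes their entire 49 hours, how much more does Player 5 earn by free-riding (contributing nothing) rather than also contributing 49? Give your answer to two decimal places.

Switching from a contribution of 49 to 0 lets Player 5 keep an extra 49 hours, but lowers the shared codebase effort by 49, which costs Player 5 their own share of that drop: 7.5/10 × 49 = 36.75.
Net gain = 49 − 36.75 = 12.25. The private return per contributed unit (0.7500) is below 1, so free-riding is indeed the best response regardless of what the others do.

12.25 hours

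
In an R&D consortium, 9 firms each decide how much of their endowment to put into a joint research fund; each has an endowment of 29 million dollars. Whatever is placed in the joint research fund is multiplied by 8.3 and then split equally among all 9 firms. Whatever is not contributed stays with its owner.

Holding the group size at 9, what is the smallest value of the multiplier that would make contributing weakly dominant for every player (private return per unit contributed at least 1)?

9

A contributed unit returns (multiplier)/9 to its contributor.
This reaches 1 exactly when the multiplier is 9.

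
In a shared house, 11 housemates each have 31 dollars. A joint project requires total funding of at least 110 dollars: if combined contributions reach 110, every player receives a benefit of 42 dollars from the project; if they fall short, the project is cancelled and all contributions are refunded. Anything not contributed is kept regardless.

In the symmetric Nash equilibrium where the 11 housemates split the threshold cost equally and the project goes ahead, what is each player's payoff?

63 dollars

Equal share of the threshold: 110/11 = 10.
At this profile no one gains by cutting their contribution: any cut drops the total below 110, the project is cancelled, contributions are refunded, and the deviator ends with 31, which is less than 31 − 10 + 42 = 63. Contributing more than 10 just wastes the excess. So contributing exactly 10 is a best response.
Each player's payoff: 31 − 10 + 42 = 63.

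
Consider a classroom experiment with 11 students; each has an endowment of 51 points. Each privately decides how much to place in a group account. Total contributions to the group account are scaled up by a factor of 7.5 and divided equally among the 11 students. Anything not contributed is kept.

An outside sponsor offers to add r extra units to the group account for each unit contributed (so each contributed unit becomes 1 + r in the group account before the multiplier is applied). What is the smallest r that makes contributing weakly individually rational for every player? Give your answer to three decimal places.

With matching at rate r, one contributed unit becomes (1 + r) in the group account and returns 7.5 × (1 + r) / 11 to the contributor.
Setting this equal to 1: 1 + r = 11/7.5 = 1.4667.
So the minimum matching rate is r = 1.4667 − 1 = 0.467.

0.467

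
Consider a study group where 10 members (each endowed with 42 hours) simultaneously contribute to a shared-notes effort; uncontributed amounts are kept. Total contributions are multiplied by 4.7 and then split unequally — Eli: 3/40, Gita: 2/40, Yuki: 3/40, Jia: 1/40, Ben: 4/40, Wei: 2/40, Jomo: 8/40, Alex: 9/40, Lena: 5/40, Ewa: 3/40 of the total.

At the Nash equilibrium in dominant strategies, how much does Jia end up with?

Player j's private return per contributed unit is 4.7 × (j's share). Contributing is weakly dominant for j when that share is at least 1/4.7 = 0.2128, and contributing 0 is dominant otherwise.
Alex alone (share 9/40) is above the threshold, contributing 42; the remaining 9 contribute 0. Total contributed: 42.
Jia keeps 42 and receives 4.7 × 42 × 1/40 = 4.94 from the shared-notes effort, for a payoff of 46.94.

46.94 hours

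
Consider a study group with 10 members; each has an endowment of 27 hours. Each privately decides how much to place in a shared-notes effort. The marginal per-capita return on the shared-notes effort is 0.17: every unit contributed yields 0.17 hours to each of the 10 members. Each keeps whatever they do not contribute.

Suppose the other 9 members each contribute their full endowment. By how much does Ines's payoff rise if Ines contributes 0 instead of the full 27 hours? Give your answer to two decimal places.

22.41 hours

Switching from a contribution of 27 to 0 lets Ines keep an extra 27 hours, but lowers the shared-notes effort by 27, which costs Ines their own share of that drop: 0.17 × 27 = 4.59.
Net gain = 27 − 4.59 = 22.41. The private return per contributed unit (0.17) is below 1, so free-riding is indeed the best response regardless of what the others do.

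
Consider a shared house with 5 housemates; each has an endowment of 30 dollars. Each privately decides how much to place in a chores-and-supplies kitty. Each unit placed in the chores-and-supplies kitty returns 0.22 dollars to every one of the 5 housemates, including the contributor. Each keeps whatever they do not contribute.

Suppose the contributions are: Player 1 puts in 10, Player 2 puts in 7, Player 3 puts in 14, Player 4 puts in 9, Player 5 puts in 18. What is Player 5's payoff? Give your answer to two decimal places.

Total contributed: 10 + 7 + 14 + 9 + 18 = 58.
Each receives 0.22 × 58 = 12.76 from the chores-and-supplies kitty.
Player 5 keeps 30 − 18 = 12, so Player 5's payoff is 12 + 12.76 = 24.76.

24.76 dollars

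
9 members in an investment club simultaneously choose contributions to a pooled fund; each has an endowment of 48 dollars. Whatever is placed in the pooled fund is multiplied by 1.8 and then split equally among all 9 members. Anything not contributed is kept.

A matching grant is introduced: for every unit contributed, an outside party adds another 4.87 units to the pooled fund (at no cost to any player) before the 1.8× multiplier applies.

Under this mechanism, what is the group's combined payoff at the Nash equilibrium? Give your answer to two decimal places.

4564.51 dollars

The effective private return per unit is now 1.8 × 5.87 / 9 = 1.1740 > 1, so every player's dominant strategy flips to full contribution.
At the Nash equilibrium everyone contributes 48. Group total payoff = 1.8 × 5.87 × 432 = 4564.51.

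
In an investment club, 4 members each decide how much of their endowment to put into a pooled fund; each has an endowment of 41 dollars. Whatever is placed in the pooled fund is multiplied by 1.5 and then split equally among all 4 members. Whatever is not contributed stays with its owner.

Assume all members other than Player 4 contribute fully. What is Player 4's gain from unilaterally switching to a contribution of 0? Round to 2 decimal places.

Switching from a contribution of 41 to 0 lets Player 4 keep an extra 41 dollars, but lowers the pooled fund by 41, which costs Player 4 their own share of that drop: 1.5/4 × 41 = 15.37.
Net gain = 41 − 15.37 = 25.63. The private return per contributed unit (0.3750) is below 1, so free-riding is indeed the best response regardless of what the others do.

25.63 dollars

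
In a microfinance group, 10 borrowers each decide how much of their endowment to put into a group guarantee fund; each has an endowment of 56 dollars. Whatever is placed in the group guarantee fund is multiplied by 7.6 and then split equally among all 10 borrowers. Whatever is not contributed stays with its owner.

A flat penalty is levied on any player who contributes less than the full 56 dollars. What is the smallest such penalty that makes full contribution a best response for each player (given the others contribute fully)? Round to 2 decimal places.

13.44 dollars

Given the others contribute fully, the best deviation is to contribute 0 (any partial contribution still incurs the fine and gives up units whose private return 0.7600 is below 1).
Deviating from 56 to 0 saves 56 dollars but forfeits the deviator's share of the drop in the group guarantee fund: 7.6/10 × 56 = 42.56.
So the deviation gain is 56 − 42.56 = 13.44, and the fine must be at least 13.44 dollars to wipe it out.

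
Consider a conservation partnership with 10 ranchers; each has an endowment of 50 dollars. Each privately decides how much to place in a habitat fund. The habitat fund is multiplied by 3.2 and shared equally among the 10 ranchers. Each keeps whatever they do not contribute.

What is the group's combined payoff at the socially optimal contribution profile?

Each contributed unit returns 3.200 to the group as a whole (0.3200 to each of 10 players), which exceeds 1, so the social optimum is full contribution: group total = 3.200 × 500 = 1600.00.

1600.00 dollars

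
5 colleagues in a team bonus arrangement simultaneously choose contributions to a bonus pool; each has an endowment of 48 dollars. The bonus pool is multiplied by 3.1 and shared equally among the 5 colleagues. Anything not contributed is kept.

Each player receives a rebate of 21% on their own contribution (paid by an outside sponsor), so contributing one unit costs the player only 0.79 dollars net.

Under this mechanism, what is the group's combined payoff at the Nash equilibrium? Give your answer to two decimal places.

240.00 dollars

The effective private return is (3.1/5) / 0.79 = 0.7848, which is still under 1, so the mechanism doesn't change anyone's dominant strategy: zero contribution.
At the Nash equilibrium no one contributes; group total payoff = 5 × 48 = 240.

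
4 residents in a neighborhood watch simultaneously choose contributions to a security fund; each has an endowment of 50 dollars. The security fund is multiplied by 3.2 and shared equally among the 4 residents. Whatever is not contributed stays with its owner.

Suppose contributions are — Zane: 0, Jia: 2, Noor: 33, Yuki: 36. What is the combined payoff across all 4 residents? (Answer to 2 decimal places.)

356.20 dollars

Total contributed: 0 + 2 + 33 + 36 = 71; total kept: 4 × 50 − 71 = 129.
The security fund pays out 3.2 × 71 = 227.20 in aggregate.
Group total = 129 + 227.20 = 356.20.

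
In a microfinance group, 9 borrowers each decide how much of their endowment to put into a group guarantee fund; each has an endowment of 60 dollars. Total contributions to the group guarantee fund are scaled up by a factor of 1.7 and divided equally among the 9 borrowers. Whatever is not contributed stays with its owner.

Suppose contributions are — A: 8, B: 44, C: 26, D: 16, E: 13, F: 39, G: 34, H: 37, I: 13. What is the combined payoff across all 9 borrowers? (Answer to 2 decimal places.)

701.00 dollars

Total contributed: 8 + 44 + 26 + 16 + 13 + 39 + 34 + 37 + 13 = 230; total kept: 9 × 60 − 230 = 310.
The group guarantee fund pays out 1.7 × 230 = 391.00 in aggregate.
Group total = 310 + 391.00 = 701.00.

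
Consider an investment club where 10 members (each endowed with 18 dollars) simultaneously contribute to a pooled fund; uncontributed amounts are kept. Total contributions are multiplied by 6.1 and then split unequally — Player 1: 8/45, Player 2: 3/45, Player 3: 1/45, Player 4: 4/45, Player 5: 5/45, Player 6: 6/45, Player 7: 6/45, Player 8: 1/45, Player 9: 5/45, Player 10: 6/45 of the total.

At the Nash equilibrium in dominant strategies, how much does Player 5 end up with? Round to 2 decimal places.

30.20 dollars

For player j, contributing a unit is worthwhile iff 6.1 × (j's share) ≥ 1, i.e. iff j's share is at least 0.1639.
The only share above 0.1639 is Player 1's 8/45, contributing 18; the remaining 9 contribute 0. Total contributed: 18.
Player 5 keeps 18 and receives 6.1 × 18 × 5/45 = 12.20 from the pooled fund, for a payoff of 30.20.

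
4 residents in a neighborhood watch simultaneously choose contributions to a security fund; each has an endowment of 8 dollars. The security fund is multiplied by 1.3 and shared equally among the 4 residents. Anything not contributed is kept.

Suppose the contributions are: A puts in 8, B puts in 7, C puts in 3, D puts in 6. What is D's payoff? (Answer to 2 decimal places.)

9.80 dollars

Total contributed: 8 + 7 + 3 + 6 = 24.
Each receives 1.3 × 24 / 4 = 7.80 from the security fund.
D keeps 8 − 6 = 2, so D's payoff is 2 + 7.80 = 9.80.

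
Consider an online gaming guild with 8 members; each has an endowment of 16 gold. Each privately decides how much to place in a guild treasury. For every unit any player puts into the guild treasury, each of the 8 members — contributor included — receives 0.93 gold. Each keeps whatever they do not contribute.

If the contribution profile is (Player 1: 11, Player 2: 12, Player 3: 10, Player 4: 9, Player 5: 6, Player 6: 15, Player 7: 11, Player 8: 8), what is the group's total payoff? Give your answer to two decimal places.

656.08 gold

Total contributed: 11 + 12 + 10 + 9 + 6 + 15 + 11 + 8 = 82; total kept: 8 × 16 − 82 = 46.
The guild treasury pays out 0.93 × 8 × 82 = 610.08 in aggregate.
Group total = 46 + 610.08 = 656.08.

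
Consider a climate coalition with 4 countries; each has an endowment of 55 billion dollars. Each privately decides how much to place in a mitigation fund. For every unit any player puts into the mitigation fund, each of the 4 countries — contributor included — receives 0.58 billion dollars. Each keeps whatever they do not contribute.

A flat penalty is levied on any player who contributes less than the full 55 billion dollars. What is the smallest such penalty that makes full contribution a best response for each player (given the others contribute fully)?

Given the others contribute fully, the best deviation is to contribute 0 (any partial contribution still incurs the fine and gives up units whose private return 0.58 is below 1).
Deviating from 55 to 0 saves 55 billion dollars but forfeits the deviator's share of the drop in the mitigation fund: 0.58 × 55 = 31.90.
So the deviation gain is 55 − 31.90 = 23.10, and the fine must be at least 23.10 billion dollars to wipe it out.

23.10 billion dollars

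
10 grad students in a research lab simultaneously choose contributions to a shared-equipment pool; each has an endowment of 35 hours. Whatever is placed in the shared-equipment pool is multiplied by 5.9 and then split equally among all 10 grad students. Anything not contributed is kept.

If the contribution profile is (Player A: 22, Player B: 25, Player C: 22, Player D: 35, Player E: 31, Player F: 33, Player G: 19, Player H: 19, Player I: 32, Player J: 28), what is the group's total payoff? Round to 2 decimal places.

Total contributed: 22 + 25 + 22 + 35 + 31 + 33 + 19 + 19 + 32 + 28 = 266; total kept: 10 × 35 − 266 = 84.
The shared-equipment pool pays out 5.9 × 266 = 1569.40 in aggregate.
Group total = 84 + 1569.40 = 1653.40.

1653.40 hours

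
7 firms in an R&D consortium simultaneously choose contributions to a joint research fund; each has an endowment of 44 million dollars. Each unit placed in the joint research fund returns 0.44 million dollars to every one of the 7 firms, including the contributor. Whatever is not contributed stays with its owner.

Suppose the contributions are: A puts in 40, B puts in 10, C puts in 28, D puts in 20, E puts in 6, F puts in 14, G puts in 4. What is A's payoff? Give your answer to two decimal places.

57.68 million dollars

Total contributed: 40 + 10 + 28 + 20 + 6 + 14 + 4 = 122.
Each receives 0.44 × 122 = 53.68 from the joint research fund.
A keeps 44 − 40 = 4, so A's payoff is 4 + 53.68 = 57.68.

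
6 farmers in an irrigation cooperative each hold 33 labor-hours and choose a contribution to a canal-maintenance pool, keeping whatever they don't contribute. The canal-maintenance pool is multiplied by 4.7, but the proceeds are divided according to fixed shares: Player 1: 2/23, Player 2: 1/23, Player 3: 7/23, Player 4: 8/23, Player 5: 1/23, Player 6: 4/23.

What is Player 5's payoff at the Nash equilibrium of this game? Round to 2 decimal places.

For player j, contributing a unit is worthwhile iff 4.7 × (j's share) ≥ 1, i.e. iff j's share is at least 0.2128.
Player 3 and Player 4 are above the threshold, contributing 33 each; the remaining 4 contribute 0. Total contributed: 66.
Player 5 keeps 33 and receives 4.7 × 66 × 1/23 = 13.49 from the canal-maintenance pool, for a payoff of 46.49.

46.49 labor-hours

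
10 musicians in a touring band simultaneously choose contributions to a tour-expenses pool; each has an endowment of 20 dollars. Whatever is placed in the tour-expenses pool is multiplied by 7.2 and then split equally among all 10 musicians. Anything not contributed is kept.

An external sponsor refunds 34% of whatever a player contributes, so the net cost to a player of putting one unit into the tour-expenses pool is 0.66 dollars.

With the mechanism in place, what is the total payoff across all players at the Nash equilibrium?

With the mechanism, a contributed unit returns (7.2/10) / 0.66 = 1.0909 per unit of net cost to the contributor — now above 1 — so contributing fully is weakly dominant for every player.
So the Nash equilibrium is full contribution by all 10; the group earns 10 × (20 × 0.34 + 7.2 × 20) = 1508.00.

1508.00 dollars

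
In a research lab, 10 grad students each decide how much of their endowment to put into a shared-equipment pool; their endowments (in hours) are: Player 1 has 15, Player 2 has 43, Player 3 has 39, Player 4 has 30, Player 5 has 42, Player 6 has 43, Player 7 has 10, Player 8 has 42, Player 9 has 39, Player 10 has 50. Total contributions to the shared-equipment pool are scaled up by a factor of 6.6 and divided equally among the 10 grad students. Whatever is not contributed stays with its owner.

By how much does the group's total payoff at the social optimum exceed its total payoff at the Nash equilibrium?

The private return per contributed unit is 6.6/10 = 0.6600 < 1 for every player regardless of endowment, so the Nash equilibrium is zero contribution and the group total is Σ E_j = 15 + 43 + 39 + 30 + 42 + 43 + 10 + 42 + 39 + 50 = 353.
Each contributed unit returns 6.600 to the group, so the social optimum is full contribution by everyone: group total = 6.600 × 353 = 2329.80.
Efficiency loss = (6.600 − 1) × 353 = 1976.80.

1976.80 hours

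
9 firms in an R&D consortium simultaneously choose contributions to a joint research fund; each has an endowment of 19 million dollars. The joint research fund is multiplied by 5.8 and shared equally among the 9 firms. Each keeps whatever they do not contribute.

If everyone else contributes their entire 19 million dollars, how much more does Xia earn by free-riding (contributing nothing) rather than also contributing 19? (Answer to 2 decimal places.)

6.76 million dollars

Switching from a contribution of 19 to 0 lets Xia keep an extra 19 million dollars, but lowers the joint research fund by 19, which costs Xia their own share of that drop: 5.8/9 × 19 = 12.24.
Net gain = 19 − 12.24 = 6.76. The private return per contributed unit (0.6444) is below 1, so free-riding is indeed the best response regardless of what the others do.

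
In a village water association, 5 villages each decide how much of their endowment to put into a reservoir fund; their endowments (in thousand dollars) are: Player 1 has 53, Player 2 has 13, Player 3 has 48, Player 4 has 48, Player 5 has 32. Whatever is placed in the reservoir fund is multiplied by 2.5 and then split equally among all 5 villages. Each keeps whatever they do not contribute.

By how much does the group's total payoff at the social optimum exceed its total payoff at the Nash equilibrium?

The private return per contributed unit is 2.5/5 = 0.5000 < 1 for every player regardless of endowment, so the Nash equilibrium is zero contribution and the group total is Σ E_j = 53 + 13 + 48 + 48 + 32 = 194.
Each contributed unit returns 2.500 to the group, so the social optimum is full contribution by everyone: group total = 2.500 × 194 = 485.00.
Efficiency loss = (2.500 − 1) × 194 = 291.00.

291.00 thousand dollars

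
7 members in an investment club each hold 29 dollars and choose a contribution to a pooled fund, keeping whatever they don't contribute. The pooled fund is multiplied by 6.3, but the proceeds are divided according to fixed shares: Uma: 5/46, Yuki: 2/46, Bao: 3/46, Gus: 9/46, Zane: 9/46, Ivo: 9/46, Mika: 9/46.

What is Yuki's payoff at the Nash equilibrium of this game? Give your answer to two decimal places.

60.77 dollars

Player j's private return per contributed unit is 6.3 × (j's share). Contributing is weakly dominant for j when that share is at least 1/6.3 = 0.1587, and contributing 0 is dominant otherwise.
The shares above 0.1587 belong to Gus, Zane, Ivo and Mika, contributing 29 each; the remaining 3 contribute 0. Total contributed: 116.
Yuki keeps 29 and receives 6.3 × 116 × 2/46 = 31.77 from the pooled fund, for a payoff of 60.77.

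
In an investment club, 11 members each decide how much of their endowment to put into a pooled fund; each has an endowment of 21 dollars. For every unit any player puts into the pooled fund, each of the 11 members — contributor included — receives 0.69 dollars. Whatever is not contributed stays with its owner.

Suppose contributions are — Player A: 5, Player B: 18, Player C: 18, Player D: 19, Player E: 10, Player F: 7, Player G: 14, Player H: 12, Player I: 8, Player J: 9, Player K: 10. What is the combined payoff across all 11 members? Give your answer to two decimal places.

1087.70 dollars

Total contributed: 5 + 18 + 18 + 19 + 10 + 7 + 14 + 12 + 8 + 9 + 10 = 130; total kept: 11 × 21 − 130 = 101.
The pooled fund pays out 0.69 × 11 × 130 = 986.70 in aggregate.
Group total = 101 + 986.70 = 1087.70.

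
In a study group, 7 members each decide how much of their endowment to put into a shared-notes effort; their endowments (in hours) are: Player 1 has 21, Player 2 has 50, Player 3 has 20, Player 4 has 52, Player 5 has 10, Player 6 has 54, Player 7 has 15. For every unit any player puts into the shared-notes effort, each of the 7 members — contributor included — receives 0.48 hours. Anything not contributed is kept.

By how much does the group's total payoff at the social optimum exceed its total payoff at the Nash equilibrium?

523.92 hours

The private return per contributed unit is 0.48 < 1 for everyone, so the Nash equilibrium is zero contribution and the group total is Σ E_j = 21 + 50 + 20 + 52 + 10 + 54 + 15 = 222.
Each contributed unit returns 3.360 to the group, so the social optimum is full contribution by everyone: group total = 3.360 × 222 = 745.92.
Efficiency loss = (3.360 − 1) × 222 = 523.92.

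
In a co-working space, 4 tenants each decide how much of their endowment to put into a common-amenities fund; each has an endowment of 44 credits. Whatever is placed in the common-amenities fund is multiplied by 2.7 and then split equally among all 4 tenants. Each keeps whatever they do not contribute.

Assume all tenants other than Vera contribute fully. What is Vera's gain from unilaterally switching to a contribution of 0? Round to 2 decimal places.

Switching from a contribution of 44 to 0 lets Vera keep an extra 44 credits, but lowers the common-amenities fund by 44, which costs Vera their own share of that drop: 2.7/4 × 44 = 29.70.
Net gain = 44 − 29.70 = 14.30. The private return per contributed unit (0.6750) is below 1, so free-riding is indeed the best response regardless of what the others do.

14.30 credits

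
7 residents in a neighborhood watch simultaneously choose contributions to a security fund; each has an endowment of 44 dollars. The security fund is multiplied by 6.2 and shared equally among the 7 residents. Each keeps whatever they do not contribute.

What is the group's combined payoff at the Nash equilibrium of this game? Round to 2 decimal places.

Each contributed unit returns 6.2/7 = 0.8857 to its contributor — below 1 — so contributing 0 is dominant for every player. At the Nash equilibrium everyone keeps their 44, and the group total is 7 × 44 = 308.

308.00 dollars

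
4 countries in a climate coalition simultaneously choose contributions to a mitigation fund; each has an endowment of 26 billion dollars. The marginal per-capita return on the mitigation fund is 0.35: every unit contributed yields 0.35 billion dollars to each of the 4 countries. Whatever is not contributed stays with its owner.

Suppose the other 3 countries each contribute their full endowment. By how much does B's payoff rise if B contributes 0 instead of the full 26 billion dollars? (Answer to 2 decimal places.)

Switching from a contribution of 26 to 0 lets B keep an extra 26 billion dollars, but lowers the mitigation fund by 26, which costs B their own share of that drop: 0.35 × 26 = 9.10.
Net gain = 26 − 9.10 = 16.90. The private return per contributed unit (0.35) is below 1, so free-riding is indeed the best response regardless of what the others do.

16.90 billion dollars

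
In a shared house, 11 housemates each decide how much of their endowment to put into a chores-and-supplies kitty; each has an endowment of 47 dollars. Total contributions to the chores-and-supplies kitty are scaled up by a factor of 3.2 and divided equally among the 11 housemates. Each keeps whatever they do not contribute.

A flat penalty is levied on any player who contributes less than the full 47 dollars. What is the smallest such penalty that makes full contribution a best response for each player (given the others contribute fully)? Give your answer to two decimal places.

Given the others contribute fully, the best deviation is to contribute 0 (any partial contribution still incurs the fine and gives up units whose private return 0.2909 is below 1).
Deviating from 47 to 0 saves 47 dollars but forfeits the deviator's share of the drop in the chores-and-supplies kitty: 3.2/11 × 47 = 13.67.
So the deviation gain is 47 − 13.67 = 33.33, and the fine must be at least 33.33 dollars to wipe it out.

33.33 dollars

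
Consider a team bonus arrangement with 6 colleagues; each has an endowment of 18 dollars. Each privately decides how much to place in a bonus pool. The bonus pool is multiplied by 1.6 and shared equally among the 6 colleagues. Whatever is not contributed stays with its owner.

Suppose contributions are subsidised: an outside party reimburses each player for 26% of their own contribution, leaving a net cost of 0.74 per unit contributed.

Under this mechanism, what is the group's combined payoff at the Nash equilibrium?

108.00 dollars

The effective private return is (1.6/6) / 0.74 = 0.3604, which is still under 1, so the mechanism doesn't change anyone's dominant strategy: zero contribution.
At the Nash equilibrium no one contributes; group total payoff = 6 × 18 = 108.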